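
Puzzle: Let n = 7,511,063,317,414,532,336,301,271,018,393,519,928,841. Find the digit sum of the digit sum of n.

6

First digit sum: 150.
1+5+0 = 6.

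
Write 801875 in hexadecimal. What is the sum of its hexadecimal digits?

801875 in base 16 is C3C53.
Digit sum: 12+3+12+5+3 = 35.

35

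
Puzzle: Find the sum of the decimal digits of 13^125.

13^125 = 17495205107231218793576963634827826483450203134131760434049069074576382037456993684822326893030505066375595924533664676070430456468911381693
Sum of its 140 digits: 610.

610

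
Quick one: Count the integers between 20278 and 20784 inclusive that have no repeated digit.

201

The integers in [20278, 20784] that have no repeated digit: 20314, 20315, 20316, 20317, 20318, 20319, …, 20783, 20784.
201 qualify.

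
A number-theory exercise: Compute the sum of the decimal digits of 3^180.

3^180 = 76177348045866392339289727720615561750424801402395196724001565744957137343033038019601
Sum of its 86 digits: 360.

360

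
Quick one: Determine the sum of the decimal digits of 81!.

81! = 5797126020747367985879734231578109105412357244731625958745865049716390179693892056256184534249745940480000000000000000000
Sum of its 121 digits: 486.

486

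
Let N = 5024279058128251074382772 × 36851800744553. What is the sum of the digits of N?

163

5024279058128251074382772 × 36851800744553 = 185153730735172728509502759374516040916
Sum of its 39 digits: 163.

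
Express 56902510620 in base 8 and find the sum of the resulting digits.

53

56902510620 in base 8 is 647751664034.
Digit sum: 6+4+7+7+5+1+6+6+4+0+3+4 = 53.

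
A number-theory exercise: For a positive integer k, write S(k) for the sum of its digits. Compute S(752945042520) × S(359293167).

2025

S(752945042520) = 7+5+2+9+4+5+0+4+2+5+2+0 = 45.
S(359293167) = 3+5+9+2+9+3+1+6+7 = 45.
45 · 45 = 2025.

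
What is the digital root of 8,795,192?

8+7+9+5+1+9+2 = 41
4+1 = 5

5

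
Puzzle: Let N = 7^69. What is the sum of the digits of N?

244

7^69 = 20500514515695490612229010908095867391439626248463723805607
Sum of its 59 digits: 244.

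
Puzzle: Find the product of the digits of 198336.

3888

1×9×8×3×3×6 = 3888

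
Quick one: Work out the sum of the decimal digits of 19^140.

19^140 = 106048403147697709002400795502341051065598354572223761919904573762772051894162180608304317820387660783048225415569663330043609617693344977132933150536845368830613465071178992049201
Sum of its 180 digits: 748.

748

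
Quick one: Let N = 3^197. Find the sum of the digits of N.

3^197 = 9837555143550917382917826742065912104786424172347944295354628212558981144492673444236470334963
Sum of its 94 digits: 423.

423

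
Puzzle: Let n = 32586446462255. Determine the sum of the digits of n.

3+2+5+8+6+4+4+6+4+6+2+2+5+5 = 62

62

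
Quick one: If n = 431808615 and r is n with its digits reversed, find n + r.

948616749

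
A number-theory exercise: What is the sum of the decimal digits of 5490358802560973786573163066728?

5+4+9+0+3+5+8+8+0+2+5+6+0+9+7+3+7+8+6+5+7+3+1+6+3+0+6+6+7+2+8 = 149

149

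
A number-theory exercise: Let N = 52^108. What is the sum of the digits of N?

52^108 = 212990931329199583145104394831886212688832203281753206487512843640784438610224554968978812482940613029192518246814548177839278135264666141063225800117200819732785945108045413600204947456
Sum of its 186 digits: 793.

793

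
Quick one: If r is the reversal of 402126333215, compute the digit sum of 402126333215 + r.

64

Reversal of 402126333215 is 512333621204; 402126333215 + 512333621204 = 914459954419.
Digit sum of 914459954419: 9+1+4+4+5+9+9+5+4+4+1+9 = 64.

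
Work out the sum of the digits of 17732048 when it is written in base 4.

17732048 in base 4 is 1003221013100.
Digit sum: 1+0+0+3+2+2+1+0+1+3+1+0+0 = 14.

14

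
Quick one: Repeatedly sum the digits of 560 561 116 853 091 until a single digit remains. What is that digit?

3

5+6+0+5+6+1+1+1+6+8+5+3+0+9+1 = 57
5+7 = 12
1+2 = 3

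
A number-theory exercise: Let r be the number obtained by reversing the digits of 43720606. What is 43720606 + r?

104323340

Reverse of 43720606 is 60602734.
43720606 + 60602734 = 104323340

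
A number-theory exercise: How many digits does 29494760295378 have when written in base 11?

13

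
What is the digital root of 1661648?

1+6+6+1+6+4+8 = 32
3+2 = 5

5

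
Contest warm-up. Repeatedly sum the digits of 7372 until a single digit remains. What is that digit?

7+3+7+2 = 19
1+9 = 10
1+0 = 1

1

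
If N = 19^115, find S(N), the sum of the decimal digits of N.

631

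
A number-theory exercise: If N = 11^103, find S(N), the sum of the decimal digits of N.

443

11^103 = 183419950243034416150615067760513065492078248272511988225179616219182853139141215180072943291117298699627331
Sum of its 108 digits: 443.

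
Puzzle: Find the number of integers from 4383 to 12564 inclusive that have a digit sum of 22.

477

The integers in [4383, 12564] that have a digit sum of 22: 4387, 4396, 4459, 4468, 4477, 4486, …, 12496, 12559.
477 qualify.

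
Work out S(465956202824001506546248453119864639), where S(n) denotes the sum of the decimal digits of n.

153

4+6+5+9+5+6+2+0+2+8+2+4+0+0+1+5+0+6+5+4+6+2+4+8+4+5+3+1+1+9+8+6+4+6+3+9 = 153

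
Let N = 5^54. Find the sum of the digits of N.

127

5^54 = 55511151231257827021181583404541015625
Sum of its 38 digits: 127.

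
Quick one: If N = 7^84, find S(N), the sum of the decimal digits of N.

7^84 = 97327453648743672783790144527749033795901408624680013074608083129650401
Sum of its 71 digits: 307.

307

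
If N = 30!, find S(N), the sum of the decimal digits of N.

117

30! = 265252859812191058636308480000000
Sum of its 33 digits: 117.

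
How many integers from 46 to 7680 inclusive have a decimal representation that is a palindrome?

The integers in [46, 7680] that have a decimal representation that is a palindrome: 55, 66, 77, 88, 99, 101, …, 7557, 7667.
162 qualify.

162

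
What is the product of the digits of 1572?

1×5×7×2 = 70

70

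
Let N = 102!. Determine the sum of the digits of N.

630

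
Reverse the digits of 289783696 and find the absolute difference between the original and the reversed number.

Reverse of 289783696 is 696387982.
|289783696 − 696387982| = 406604286

406604286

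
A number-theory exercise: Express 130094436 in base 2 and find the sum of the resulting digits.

12

130094436 in base 2 is 111110000010001010101100100.
Digit sum: 1+1+1+1+1+0+0+0+0+0+1+0+0+0+1+0+1+0+1+0+1+1+0+0+1+0+0 = 12.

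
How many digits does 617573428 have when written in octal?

617573428 in base 8 is 4463666064, which has 10 digits.

10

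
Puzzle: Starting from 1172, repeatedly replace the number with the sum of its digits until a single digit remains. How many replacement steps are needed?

1172 → 11 → 2 (2 steps)

2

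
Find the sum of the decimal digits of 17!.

63

17! = 355687428096000
Sum of its 15 digits: 63.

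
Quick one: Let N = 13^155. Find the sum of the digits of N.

13^155 = 45837361165708061423020376689225893314734055607779290283887676621230205627097213586813815872303867264686727314814466414879387157598831699224501580618455528395339891983971957
Sum of its 173 digits: 817.

817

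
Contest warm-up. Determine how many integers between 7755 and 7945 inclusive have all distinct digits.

The integers in [7755, 7945] that have all distinct digits: 7801, 7802, 7803, 7804, 7805, 7806, …, 7943, 7945.
89 qualify.

89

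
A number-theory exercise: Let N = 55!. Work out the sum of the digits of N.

279

55! = 12696403353658275925965100847566516959580321051449436762275840000000000000
Sum of its 74 digits: 279.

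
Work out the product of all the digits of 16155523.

4500

1×6×1×5×5×5×2×3 = 4500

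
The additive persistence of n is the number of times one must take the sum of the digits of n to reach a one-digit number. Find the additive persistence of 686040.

2

686040 → 24 → 6 (2 steps)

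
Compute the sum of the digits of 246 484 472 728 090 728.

84

2+4+6+4+8+4+4+7+2+7+2+8+0+9+0+7+2+8 = 84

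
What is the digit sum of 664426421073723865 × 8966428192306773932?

191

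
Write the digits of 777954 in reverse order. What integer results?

459777

Reversing 777954 gives 459777.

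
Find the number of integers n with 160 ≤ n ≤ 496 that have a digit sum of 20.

5

The integers in [160, 496] that have a digit sum of 20: 299, 389, 398, 479, 488.
5 qualify.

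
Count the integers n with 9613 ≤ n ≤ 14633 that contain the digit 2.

2095

The integers in [9613, 14633] that contain the digit 2: 9620, 9621, 9622, 9623, 9624, 9625, …, 14629, 14632.
2095 qualify.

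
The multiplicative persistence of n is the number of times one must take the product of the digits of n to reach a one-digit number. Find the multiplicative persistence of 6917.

5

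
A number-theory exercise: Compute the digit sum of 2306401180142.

32

2+3+0+6+4+0+1+1+8+0+1+4+2 = 32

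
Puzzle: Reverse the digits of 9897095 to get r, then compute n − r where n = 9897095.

3989106

Reverse of 9897095 is 5907989.
9897095 − 5907989 = 3989106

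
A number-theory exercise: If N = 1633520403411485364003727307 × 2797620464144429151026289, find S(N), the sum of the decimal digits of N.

1633520403411485364003727307 × 2797620464144429151026289 = 4569970109181434832022158438996079282519820344173723
Sum of its 52 digits: 228.

228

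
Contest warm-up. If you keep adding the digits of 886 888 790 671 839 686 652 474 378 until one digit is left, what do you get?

8+8+6+8+8+8+7+9+0+6+7+1+8+3+9+6+8+6+6+5+2+4+7+4+3+7+8 = 162
1+6+2 = 9

9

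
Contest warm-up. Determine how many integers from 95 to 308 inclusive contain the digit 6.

40

The integers in [95, 308] that contain the digit 6: 96, 106, 116, 126, 136, 146, …, 296, 306.
40 qualify.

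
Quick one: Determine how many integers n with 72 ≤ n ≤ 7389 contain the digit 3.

2757

The integers in [72, 7389] that contain the digit 3: 73, 83, 93, 103, 113, 123, …, 7388, 7389.
2757 qualify.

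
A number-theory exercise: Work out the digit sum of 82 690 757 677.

64

8+2+6+9+0+7+5+7+6+7+7 = 64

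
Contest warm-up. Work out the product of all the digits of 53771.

735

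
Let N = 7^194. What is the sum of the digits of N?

742

7^194 = 88924158227561281226520409113692540181550107099679841392193219526176387112718869278739153030704587801792325036783536742123291998603333570095374837587568245668364849
Sum of its 164 digits: 742.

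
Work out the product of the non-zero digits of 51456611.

3600

5×1×4×5×6×6×1×1 = 3600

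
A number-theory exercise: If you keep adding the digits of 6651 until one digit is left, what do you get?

9

6+6+5+1 = 18
1+8 = 9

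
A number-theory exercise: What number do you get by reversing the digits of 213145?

Reversing 213145 gives 541312.

541312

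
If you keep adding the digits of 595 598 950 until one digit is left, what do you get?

5+9+5+5+9+8+9+5+0 = 55
5+5 = 10
1+0 = 1

1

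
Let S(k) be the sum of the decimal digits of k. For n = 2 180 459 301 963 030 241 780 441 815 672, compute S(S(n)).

6

First digit sum: 114.
1+1+4 = 6.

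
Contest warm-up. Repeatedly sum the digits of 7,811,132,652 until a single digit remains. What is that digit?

9

7+8+1+1+1+3+2+6+5+2 = 36
3+6 = 9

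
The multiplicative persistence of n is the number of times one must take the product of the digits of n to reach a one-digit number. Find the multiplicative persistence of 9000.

1

9000 → 0 (1 step)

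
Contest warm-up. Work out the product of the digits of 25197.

2×5×1×9×7 = 630

630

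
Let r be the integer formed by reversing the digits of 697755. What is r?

Reversing 697755 gives 557796.

557796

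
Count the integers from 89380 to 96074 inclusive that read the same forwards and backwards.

68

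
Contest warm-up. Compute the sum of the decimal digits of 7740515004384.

48

7+7+4+0+5+1+5+0+0+4+3+8+4 = 48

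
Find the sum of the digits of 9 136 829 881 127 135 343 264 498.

9+1+3+6+8+2+9+8+8+1+1+2+7+1+3+5+3+4+3+2+6+4+4+9+8 = 117

117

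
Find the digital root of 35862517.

1

3+5+8+6+2+5+1+7 = 37
3+7 = 10
1+0 = 1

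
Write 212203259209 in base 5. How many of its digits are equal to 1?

212203259209 in base 5 is 11434043013243314.
The digit 1 appears 4 times.

4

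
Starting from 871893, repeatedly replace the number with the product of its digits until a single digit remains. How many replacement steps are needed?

871893 → 12096 → 0 (2 steps)

2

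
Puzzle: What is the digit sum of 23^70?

409

23^70 = 209386424652304064049051461204995116953510089281143424135257228513176887924733660903369498848049
Sum of its 96 digits: 409.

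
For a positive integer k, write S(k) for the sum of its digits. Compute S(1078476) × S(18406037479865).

S(1078476) = 1+0+7+8+4+7+6 = 33.
S(18406037479865) = 1+8+4+0+6+0+3+7+4+7+9+8+6+5 = 68.
33 · 68 = 2244.

2244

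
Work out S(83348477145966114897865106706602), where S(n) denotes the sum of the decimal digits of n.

8+3+3+4+8+4+7+7+1+4+5+9+6+6+1+1+4+8+9+7+8+6+5+1+0+6+7+0+6+6+0+2 = 152

152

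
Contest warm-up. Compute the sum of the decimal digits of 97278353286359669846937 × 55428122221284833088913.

225

97278353286359669846937 × 55428122221284833088913 = 5391956455441668886292156308078686931621709481
Sum of its 46 digits: 225.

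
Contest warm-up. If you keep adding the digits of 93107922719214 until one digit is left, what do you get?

3

9+3+1+0+7+9+2+2+7+1+9+2+1+4 = 57
5+7 = 12
1+2 = 3
(Equivalently, 93107922719214 mod 9 = 3.)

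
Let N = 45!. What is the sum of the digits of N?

207

45! = 119622220865480194561963161495657715064383733760000000000
Sum of its 57 digits: 207.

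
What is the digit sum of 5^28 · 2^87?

77

5^28 · 2^87 = 5764607523034234880000000000000000000000000000
Sum of its 46 digits: 77.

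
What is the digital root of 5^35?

The digital root of n equals n mod 9 (or 9 when 9 | n), so we need 5^35 mod 9.
5^35 ≡ 2 (mod 9), so the digital root is 2.

2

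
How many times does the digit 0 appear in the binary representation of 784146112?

14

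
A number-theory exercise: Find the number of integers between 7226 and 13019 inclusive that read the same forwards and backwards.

58

The integers in [7226, 13019] that read the same forwards and backwards: 7227, 7337, 7447, 7557, 7667, 7777, …, 12821, 12921.
58 qualify.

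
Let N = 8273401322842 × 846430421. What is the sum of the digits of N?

104

8273401322842 × 846430421 = 7002858564795110976482
Sum of its 22 digits: 104.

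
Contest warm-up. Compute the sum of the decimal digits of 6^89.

6^89 = 1800782593726645086383198950649858141454002621435149880441896326660096
Sum of its 70 digits: 315.

315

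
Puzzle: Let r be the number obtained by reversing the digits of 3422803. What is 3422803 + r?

Reverse of 3422803 is 3082243.
3422803 + 3082243 = 6505046

6505046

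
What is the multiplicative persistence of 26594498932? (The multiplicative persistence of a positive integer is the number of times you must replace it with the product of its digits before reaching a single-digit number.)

2

26594498932 → 33592320 → 0 (2 steps)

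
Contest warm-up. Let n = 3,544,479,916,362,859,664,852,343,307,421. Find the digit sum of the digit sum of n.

8

First digit sum: 143.
1+4+3 = 8.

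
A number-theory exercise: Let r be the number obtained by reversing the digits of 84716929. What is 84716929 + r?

Reverse of 84716929 is 92961748.
84716929 + 92961748 = 177678677

177678677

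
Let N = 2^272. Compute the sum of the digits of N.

373

2^272 = 7588550360256754183279148073529370729071901715047420004889892225542594864082845696
Sum of its 82 digits: 373.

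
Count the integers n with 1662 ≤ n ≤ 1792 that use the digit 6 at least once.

The integers in [1662, 1792] that use the digit 6 at least once: 1662, 1663, 1664, 1665, 1666, 1667, …, 1776, 1786.
56 qualify.

56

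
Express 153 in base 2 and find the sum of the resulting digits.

153 in base 2 is 10011001.
Digit sum: 1+0+0+1+1+0+0+1 = 4.

4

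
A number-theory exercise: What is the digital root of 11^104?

4

The digital root of n equals n mod 9 (or 9 when 9 | n), so we need 11^104 mod 9.
11^104 ≡ 4 (mod 9), so the digital root is 4.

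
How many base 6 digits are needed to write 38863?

38863 in base 6 is 455531, which has 6 digits.

6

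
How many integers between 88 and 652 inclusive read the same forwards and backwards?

57

The integers in [88, 652] that read the same forwards and backwards: 88, 99, 101, 111, 121, 131, …, 636, 646.
57 qualify.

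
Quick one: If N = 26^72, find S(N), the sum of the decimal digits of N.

424

26^72 = 755233166321721482500674506255307472697715542351270751561878681862790016141644634546410310899572146176
Sum of its 102 digits: 424.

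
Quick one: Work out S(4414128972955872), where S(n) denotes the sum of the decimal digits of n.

78

4+4+1+4+1+2+8+9+7+2+9+5+5+8+7+2 = 78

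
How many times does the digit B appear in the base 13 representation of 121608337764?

1

121608337764 in base 13 is B61047C214.
The digit B appears 1 time.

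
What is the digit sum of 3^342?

3^342 = 14978527259308333234727142345377640223067183982471608619098108558975486681619863926983547918816717459507841524971007905412866094081182417045161149930526409590653209
Sum of its 164 digits: 747.

747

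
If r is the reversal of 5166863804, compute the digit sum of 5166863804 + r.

40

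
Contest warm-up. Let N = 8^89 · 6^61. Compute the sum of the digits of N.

8^89 · 6^61 = 69540068746393511107971153949030315348498221146629909769869975442778027867348963333098199847315581317702033339202386193146707968
Sum of its 128 digits: 603.

603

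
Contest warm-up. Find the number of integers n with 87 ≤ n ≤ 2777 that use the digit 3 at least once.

755

The integers in [87, 2777] that use the digit 3 at least once: 93, 103, 113, 123, 130, 131, …, 2763, 2773.
755 qualify.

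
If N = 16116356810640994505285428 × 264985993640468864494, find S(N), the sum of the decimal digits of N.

16116356810640994505285428 × 264985993640468864494 = 4270608823332041641781984014097055352524793432
Sum of its 46 digits: 181.

181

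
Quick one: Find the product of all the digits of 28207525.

0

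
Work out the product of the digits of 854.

160

8×5×4 = 160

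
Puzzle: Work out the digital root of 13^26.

The digital root of n equals n mod 9 (or 9 when 9 | n), so we need 13^26 mod 9.
13^26 ≡ 7 (mod 9), so the digital root is 7.

7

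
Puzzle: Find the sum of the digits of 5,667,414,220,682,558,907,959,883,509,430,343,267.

5+6+6+7+4+1+4+2+2+0+6+8+2+5+5+8+9+0+7+9+5+9+8+8+3+5+0+9+4+3+0+3+4+3+2+6+7 = 175

175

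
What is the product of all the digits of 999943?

9×9×9×9×4×3 = 78732

78732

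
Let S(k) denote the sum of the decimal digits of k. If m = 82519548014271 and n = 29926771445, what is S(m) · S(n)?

3192

S(82519548014271) = 8+2+5+1+9+5+4+8+0+1+4+2+7+1 = 57.
S(29926771445) = 2+9+9+2+6+7+7+1+4+4+5 = 56.
57 · 56 = 3192.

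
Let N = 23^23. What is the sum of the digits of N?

23^23 = 20880467999847912034355032910567
Sum of its 32 digits: 146.

146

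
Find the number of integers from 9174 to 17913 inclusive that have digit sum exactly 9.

The integers in [9174, 17913] that have digit sum exactly 9: 10008, 10017, 10026, 10035, 10044, 10053, …, 17010, 17100.
164 qualify.

164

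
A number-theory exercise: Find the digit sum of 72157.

22

7+2+1+5+7 = 22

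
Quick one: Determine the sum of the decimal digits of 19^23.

145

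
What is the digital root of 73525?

7+3+5+2+5 = 22
2+2 = 4

4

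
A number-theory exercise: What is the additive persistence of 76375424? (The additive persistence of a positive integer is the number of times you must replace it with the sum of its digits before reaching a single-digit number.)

3

76375424 → 38 → 11 → 2 (3 steps)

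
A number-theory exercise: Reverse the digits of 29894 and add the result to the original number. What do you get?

Reverse of 29894 is 49892.
29894 + 49892 = 79786

79786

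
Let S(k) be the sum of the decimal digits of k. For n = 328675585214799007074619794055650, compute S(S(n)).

First digit sum: 156.
1+5+6 = 12.

12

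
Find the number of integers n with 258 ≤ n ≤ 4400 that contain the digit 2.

The integers in [258, 4400] that contain the digit 2: 258, 259, 260, 261, 262, 263, …, 4382, 4392.
1874 qualify.

1874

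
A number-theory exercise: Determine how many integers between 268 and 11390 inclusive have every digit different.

The integers in [268, 11390] that have every digit different: 268, 269, 270, 271, 273, 274, …, 10986, 10987.
5402 qualify.

5402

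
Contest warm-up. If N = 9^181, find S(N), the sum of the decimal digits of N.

801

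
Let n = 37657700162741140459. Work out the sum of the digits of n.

3+7+6+5+7+7+0+0+1+6+2+7+4+1+1+4+0+4+5+9 = 79

79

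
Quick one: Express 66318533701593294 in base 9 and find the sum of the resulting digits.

66318533701593294 in base 9 is 387084386364673783.
Digit sum: 3+8+7+0+8+4+3+8+6+3+6+4+6+7+3+7+8+3 = 94.

94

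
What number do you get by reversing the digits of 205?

502

Reversing 205 gives 502.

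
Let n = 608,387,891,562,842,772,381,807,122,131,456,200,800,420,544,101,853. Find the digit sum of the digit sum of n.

12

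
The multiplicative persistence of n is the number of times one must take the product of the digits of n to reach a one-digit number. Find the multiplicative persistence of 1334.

1334 → 36 → 18 → 8 (3 steps)

3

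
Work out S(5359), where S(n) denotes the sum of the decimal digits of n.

5+3+5+9 = 22

22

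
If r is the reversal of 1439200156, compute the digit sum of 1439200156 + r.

62

Reversal of 1439200156 is 6510029341; 1439200156 + 6510029341 = 7949229497.
Digit sum of 7949229497: 7+9+4+9+2+2+9+4+9+7 = 62.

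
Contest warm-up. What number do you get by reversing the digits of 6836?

6386

Reversing 6836 gives 6386.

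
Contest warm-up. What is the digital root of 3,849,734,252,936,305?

3+8+4+9+7+3+4+2+5+2+9+3+6+3+0+5 = 73
7+3 = 10
1+0 = 1

1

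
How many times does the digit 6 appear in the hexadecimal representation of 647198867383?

647198867383 in base 16 is 96B00EFFB7.
The digit 6 appears 1 time.

1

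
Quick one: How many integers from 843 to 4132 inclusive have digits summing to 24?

The integers in [843, 4132] that have digits summing to 24: 879, 888, 897, 969, 978, 987, …, 3984, 3993.
71 qualify.

71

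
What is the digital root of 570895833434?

5

5+7+0+8+9+5+8+3+3+4+3+4 = 59
5+9 = 14
1+4 = 5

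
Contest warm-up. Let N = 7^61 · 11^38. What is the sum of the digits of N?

7^61 · 11^38 = 13301556909590441926699740810474667125205164175968271642237158675746992075852819352878208767
Sum of its 92 digits: 433.

433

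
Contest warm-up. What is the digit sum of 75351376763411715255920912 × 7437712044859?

75351376763411715255920912 × 7437712044859 = 560441842549935885729432172898700191408
Sum of its 39 digits: 182.

182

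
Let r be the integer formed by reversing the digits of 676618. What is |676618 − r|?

140058

Reverse of 676618 is 816676.
|676618 − 816676| = 140058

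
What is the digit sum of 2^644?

904

2^644 = 72999049881955123498258745691204661198291656115976958889267080286388402675338838184094604981077942396458276953177510516971019275542007007972042581115555427012031914789764239201325987075945660416
Sum of its 194 digits: 904.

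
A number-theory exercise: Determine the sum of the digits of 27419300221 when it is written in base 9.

27419300221 in base 9 is 77686222724.
Digit sum: 7+7+6+8+6+2+2+2+7+2+4 = 53.

53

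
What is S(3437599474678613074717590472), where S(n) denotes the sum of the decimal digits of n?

139

3+4+3+7+5+9+9+4+7+4+6+7+8+6+1+3+0+7+4+7+1+7+5+9+0+4+7+2 = 139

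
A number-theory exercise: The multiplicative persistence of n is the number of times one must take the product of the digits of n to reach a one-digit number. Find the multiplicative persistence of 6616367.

6616367 → 27216 → 168 → 48 → 32 → 6 (5 steps)

5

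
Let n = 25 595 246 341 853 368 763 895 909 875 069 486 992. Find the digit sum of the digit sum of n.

10

First digit sum: 208.
2+0+8 = 10.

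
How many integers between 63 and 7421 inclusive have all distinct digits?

3945

The integers in [63, 7421] that have all distinct digits: 63, 64, 65, 67, 68, 69, …, 7420, 7421.
3945 qualify.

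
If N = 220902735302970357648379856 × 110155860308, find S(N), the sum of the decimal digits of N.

220902735302970357648379856 × 110155860308 = 24333730851689102774579730800057155648
Sum of its 38 digits: 163.

163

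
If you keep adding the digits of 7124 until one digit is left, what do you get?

7+1+2+4 = 14
1+4 = 5

5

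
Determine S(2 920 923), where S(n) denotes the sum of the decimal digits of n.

2+9+2+0+9+2+3 = 27

27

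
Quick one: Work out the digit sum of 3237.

3+2+3+7 = 15

15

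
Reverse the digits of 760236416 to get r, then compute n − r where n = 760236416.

Reverse of 760236416 is 614632067.
760236416 − 614632067 = 145604349

145604349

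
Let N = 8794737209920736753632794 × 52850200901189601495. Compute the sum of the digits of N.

180

8794737209920736753632794 × 52850200901189601495 = 464803628417478643038560805001937618423427030
Sum of its 45 digits: 180.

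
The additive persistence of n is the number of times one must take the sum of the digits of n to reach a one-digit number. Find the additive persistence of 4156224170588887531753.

2

4156224170588887531753 → 100 → 1 (2 steps)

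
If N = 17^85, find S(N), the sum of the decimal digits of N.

17^85 = 387398841060856728666481830078934303451511026537231722901062889198807651406663242475428593734254127224657
Sum of its 105 digits: 458.

458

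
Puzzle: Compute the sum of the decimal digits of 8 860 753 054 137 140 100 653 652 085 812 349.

130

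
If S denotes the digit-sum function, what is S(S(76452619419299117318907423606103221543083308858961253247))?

10

First digit sum: 235.
2+3+5 = 10.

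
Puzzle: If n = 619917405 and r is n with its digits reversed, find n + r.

1124637321

Reverse of 619917405 is 504719916.
619917405 + 504719916 = 1124637321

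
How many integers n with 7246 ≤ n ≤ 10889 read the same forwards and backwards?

The integers in [7246, 10889] that read the same forwards and backwards: 7337, 7447, 7557, 7667, 7777, 7887, …, 10701, 10801.
36 qualify.

36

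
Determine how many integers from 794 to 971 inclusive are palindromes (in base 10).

18

The integers in [794, 971] that are palindromes (in base 10): 797, 808, 818, 828, 838, 848, …, 959, 969.
18 qualify.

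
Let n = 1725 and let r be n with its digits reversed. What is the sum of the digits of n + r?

Reversal of 1725 is 5271; 1725 + 5271 = 6996.
Digit sum of 6996: 6+9+9+6 = 30.

30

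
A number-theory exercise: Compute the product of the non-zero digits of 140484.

1×4×4×8×4 = 512

512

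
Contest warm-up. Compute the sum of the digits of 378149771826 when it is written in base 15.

378149771826 in base 15 is 9C83501C86.
Digit sum: 9+12+8+3+5+0+1+12+8+6 = 64.

64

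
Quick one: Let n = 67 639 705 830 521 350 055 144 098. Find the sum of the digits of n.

6+7+6+3+9+7+0+5+8+3+0+5+2+1+3+5+0+0+5+5+1+4+4+0+9+8 = 106

106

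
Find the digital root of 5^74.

The digital root of n equals n mod 9 (or 9 when 9 | n), so we need 5^74 mod 9.
5^74 ≡ 7 (mod 9), so the digital root is 7.

7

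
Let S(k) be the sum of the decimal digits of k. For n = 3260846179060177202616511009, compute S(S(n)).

1

First digit sum: 100.
1+0+0 = 1.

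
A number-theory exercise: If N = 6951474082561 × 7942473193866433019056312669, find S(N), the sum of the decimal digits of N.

202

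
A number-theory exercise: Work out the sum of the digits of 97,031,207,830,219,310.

56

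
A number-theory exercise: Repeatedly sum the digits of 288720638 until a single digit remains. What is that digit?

2+8+8+7+2+0+6+3+8 = 44
4+4 = 8
(Equivalently, 288720638 mod 9 = 8.)

8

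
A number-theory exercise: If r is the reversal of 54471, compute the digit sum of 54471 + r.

24

Reversal of 54471 is 17445; 54471 + 17445 = 71916.
Digit sum of 71916: 7+1+9+1+6 = 24.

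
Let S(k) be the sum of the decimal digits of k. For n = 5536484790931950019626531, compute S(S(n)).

3

First digit sum: 111.
1+1+1 = 3.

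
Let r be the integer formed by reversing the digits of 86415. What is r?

Reversing 86415 gives 51468.

51468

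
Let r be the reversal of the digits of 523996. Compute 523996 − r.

Reverse of 523996 is 699325.
523996 − 699325 = -175329

-175329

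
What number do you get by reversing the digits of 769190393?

Reversing 769190393 gives 393091967.

393091967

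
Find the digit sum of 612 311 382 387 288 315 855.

6+1+2+3+1+1+3+8+2+3+8+7+2+8+8+3+1+5+8+5+5 = 90

90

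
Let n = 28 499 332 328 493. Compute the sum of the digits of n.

69

2+8+4+9+9+3+3+2+3+2+8+4+9+3 = 69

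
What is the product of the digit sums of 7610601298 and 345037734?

S(7610601298) = 7+6+1+0+6+0+1+2+9+8 = 40.
S(345037734) = 3+4+5+0+3+7+7+3+4 = 36.
40 · 36 = 1440.

1440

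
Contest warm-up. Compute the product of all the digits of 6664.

6×6×6×4 = 864

864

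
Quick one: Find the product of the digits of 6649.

1296

6×6×4×9 = 1296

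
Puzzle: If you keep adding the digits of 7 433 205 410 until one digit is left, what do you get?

2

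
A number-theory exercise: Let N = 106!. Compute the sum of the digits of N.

106! = 114628056373470835453434738414834942870388487424139673389282723476762012382449946252660360871841673476016298287096435143747350528228224302506311680000000000000000000000000
Sum of its 171 digits: 639.

639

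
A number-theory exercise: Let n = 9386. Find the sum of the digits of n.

9+3+8+6 = 26

26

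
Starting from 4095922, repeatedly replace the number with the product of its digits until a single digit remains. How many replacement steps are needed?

1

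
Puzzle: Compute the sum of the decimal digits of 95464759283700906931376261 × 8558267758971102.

95464759283700906931376261 × 8558267758971102 = 817012971495634665376076691205766187809622
Sum of its 42 digits: 198.

198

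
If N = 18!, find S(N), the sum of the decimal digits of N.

54

18! = 6402373705728000
Sum of its 16 digits: 54.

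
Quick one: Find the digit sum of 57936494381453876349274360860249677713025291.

209

5+7+9+3+6+4+9+4+3+8+1+4+5+3+8+7+6+3+4+9+2+7+4+3+6+0+8+6+0+2+4+9+6+7+7+7+1+3+0+2+5+2+9+1 = 209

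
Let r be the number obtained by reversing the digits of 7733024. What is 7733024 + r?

Reverse of 7733024 is 4203377.
7733024 + 4203377 = 11936401

11936401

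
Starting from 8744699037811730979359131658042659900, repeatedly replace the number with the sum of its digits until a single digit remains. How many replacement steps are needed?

8744699037811730979359131658042659900 → 178 → 16 → 7 (3 steps)

3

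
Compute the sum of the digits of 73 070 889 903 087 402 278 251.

100

7+3+0+7+0+8+8+9+9+0+3+0+8+7+4+0+2+2+7+8+2+5+1 = 100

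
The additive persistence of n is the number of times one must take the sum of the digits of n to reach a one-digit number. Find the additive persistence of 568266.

568266 → 33 → 6 (2 steps)

2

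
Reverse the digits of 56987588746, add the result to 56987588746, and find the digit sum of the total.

47

Reversal of 56987588746 is 64788578965; 56987588746 + 64788578965 = 121776167711.
Digit sum of 121776167711: 1+2+1+7+7+6+1+6+7+7+1+1 = 47.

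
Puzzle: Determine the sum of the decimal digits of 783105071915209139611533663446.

119

7+8+3+1+0+5+0+7+1+9+1+5+2+0+9+1+3+9+6+1+1+5+3+3+6+6+3+4+4+6 = 119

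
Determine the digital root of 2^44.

The digital root of n equals n mod 9 (or 9 when 9 | n), so we need 2^44 mod 9.
2^44 ≡ 4 (mod 9), so the digital root is 4.

4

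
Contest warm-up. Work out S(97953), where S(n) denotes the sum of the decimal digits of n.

33

9+7+9+5+3 = 33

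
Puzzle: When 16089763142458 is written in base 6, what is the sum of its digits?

16089763142458 in base 6 is 54115311331442014.
Digit sum: 5+4+1+1+5+3+1+1+3+3+1+4+4+2+0+1+4 = 43.

43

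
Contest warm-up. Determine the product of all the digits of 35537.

1575

3×5×5×3×7 = 1575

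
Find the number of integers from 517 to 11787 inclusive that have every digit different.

5219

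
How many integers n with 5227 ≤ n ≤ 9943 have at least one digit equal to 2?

The integers in [5227, 9943] that have at least one digit equal to 2: 5227, 5228, 5229, 5230, 5231, 5232, …, 9932, 9942.
1285 qualify.

1285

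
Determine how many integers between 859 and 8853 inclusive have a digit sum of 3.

The integers in [859, 8853] that have a digit sum of 3: 1002, 1011, 1020, 1101, 1110, 1200, 2001, 2010, 2100, 3000.
10 qualify.

10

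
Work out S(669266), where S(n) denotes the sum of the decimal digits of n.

35

6+6+9+2+6+6 = 35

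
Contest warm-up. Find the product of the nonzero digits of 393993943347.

178564176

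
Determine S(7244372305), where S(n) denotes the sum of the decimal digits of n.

7+2+4+4+3+7+2+3+0+5 = 37

37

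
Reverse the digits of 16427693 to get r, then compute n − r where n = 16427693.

-23244768

Reverse of 16427693 is 39672461.
16427693 − 39672461 = -23244768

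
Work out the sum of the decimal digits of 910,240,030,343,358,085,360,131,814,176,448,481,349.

9+1+0+2+4+0+0+3+0+3+4+3+3+5+8+0+8+5+3+6+0+1+3+1+8+1+4+1+7+6+4+4+8+4+8+1+3+4+9 = 144

144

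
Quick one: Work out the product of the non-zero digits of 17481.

224

1×7×4×8×1 = 224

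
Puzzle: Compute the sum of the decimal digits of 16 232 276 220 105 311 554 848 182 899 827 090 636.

156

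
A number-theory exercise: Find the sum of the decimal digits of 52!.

52! = 80658175170943878571660636856403766975289505440883277824000000000000
Sum of its 68 digits: 279.

279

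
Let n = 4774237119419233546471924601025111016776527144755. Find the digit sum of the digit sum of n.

First digit sum: 193.
1+9+3 = 13.

13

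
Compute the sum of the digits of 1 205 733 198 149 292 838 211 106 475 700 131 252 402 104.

1+2+0+5+7+3+3+1+9+8+1+4+9+2+9+2+8+3+8+2+1+1+1+0+6+4+7+5+7+0+0+1+3+1+2+5+2+4+0+2+1+0+4 = 144

144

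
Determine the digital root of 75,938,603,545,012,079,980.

7+5+9+3+8+6+0+3+5+4+5+0+1+2+0+7+9+9+8+0 = 91
9+1 = 10
1+0 = 1

1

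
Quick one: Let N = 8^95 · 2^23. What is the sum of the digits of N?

427

8^95 · 2^23 = 521481209941628438084722096232800809229175908778479680162851955034721612739414196782949728256
Sum of its 93 digits: 427.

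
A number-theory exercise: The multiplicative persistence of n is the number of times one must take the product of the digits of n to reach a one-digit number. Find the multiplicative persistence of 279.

279 → 126 → 12 → 2 (3 steps)

3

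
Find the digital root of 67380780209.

5

6+7+3+8+0+7+8+0+2+0+9 = 50
5+0 = 5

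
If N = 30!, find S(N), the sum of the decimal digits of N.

117

30! = 265252859812191058636308480000000
Sum of its 33 digits: 117.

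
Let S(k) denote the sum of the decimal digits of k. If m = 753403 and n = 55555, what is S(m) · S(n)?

550

S(753403) = 7+5+3+4+0+3 = 22.
S(55555) = 5+5+5+5+5 = 25.
22 · 25 = 550.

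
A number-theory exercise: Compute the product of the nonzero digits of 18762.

672

1×8×7×6×2 = 672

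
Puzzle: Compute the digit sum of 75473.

7+5+4+7+3 = 26

26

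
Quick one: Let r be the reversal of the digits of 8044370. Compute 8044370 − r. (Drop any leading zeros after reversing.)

Reverse of 8044370 is 734408.
8044370 − 734408 = 7309962

7309962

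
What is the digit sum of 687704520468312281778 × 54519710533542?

171

687704520468312281778 × 54519710533542 = 37493451388540695051679115824397676
Sum of its 35 digits: 171.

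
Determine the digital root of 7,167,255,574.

7+1+6+7+2+5+5+5+7+4 = 49
4+9 = 13
1+3 = 4

4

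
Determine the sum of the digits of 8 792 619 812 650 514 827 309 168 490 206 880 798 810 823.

8+7+9+2+6+1+9+8+1+2+6+5+0+5+1+4+8+2+7+3+0+9+1+6+8+4+9+0+2+0+6+8+8+0+7+9+8+8+1+0+8+2+3 = 201

201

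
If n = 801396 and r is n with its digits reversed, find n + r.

1494504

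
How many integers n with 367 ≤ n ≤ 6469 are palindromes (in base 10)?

The integers in [367, 6469] that are palindromes (in base 10): 373, 383, 393, 404, 414, 424, …, 6336, 6446.
118 qualify.

118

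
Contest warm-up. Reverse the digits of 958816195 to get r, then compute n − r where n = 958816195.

Reverse of 958816195 is 591618859.
958816195 − 591618859 = 367197336

367197336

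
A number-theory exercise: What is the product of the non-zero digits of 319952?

2430

3×1×9×9×5×2 = 2430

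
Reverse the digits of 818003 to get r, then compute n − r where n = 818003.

517185

Reverse of 818003 is 300818.
818003 − 300818 = 517185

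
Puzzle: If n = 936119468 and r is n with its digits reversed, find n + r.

1801031107

Reverse of 936119468 is 864911639.
936119468 + 864911639 = 1801031107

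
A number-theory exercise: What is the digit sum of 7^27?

7^27 = 65712362363534280139543
Sum of its 23 digits: 91.

91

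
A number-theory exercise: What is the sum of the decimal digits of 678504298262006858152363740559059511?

157

6+7+8+5+0+4+2+9+8+2+6+2+0+0+6+8+5+8+1+5+2+3+6+3+7+4+0+5+5+9+0+5+9+5+1+1 = 157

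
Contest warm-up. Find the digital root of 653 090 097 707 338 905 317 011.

6+5+3+0+9+0+0+9+7+7+0+7+3+3+8+9+0+5+3+1+7+0+1+1 = 94
9+4 = 13
1+3 = 4

4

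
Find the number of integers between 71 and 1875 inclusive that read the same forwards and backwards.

101

The integers in [71, 1875] that read the same forwards and backwards: 77, 88, 99, 101, 111, 121, …, 1661, 1771.
101 qualify.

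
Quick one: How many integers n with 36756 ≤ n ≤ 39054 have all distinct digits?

791

The integers in [36756, 39054] that have all distinct digits: 36758, 36759, 36780, 36781, 36782, 36784, …, 39052, 39054.
791 qualify.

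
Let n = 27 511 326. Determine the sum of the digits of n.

27

2+7+5+1+1+3+2+6 = 27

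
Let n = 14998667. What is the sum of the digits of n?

50

1+4+9+9+8+6+6+7 = 50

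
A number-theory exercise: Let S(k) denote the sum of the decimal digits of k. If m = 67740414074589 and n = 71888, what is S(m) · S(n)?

2112

S(67740414074589) = 6+7+7+4+0+4+1+4+0+7+4+5+8+9 = 66.
S(71888) = 7+1+8+8+8 = 32.
66 · 32 = 2112.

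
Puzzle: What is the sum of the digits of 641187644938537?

6+4+1+1+8+7+6+4+4+9+3+8+5+3+7 = 76

76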